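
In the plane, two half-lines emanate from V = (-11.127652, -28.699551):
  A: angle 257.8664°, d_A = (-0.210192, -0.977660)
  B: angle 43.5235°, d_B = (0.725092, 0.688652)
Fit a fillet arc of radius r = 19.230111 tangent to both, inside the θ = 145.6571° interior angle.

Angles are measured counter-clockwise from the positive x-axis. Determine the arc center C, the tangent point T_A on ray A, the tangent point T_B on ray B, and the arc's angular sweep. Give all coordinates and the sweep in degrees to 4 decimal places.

center=(6.4239,-38.5510) T_A=(-12.3767,-34.5090) T_B=(-6.8190,-24.6074) sweep=34.3429

bisector direction at 330.6950° = (0.872026,-0.489459)
center distance |VC| = r/sin(θ/2) = 19.230111/sin(72.8286°) = 20.127272
C = V + |VC|·bis = (6.4239,-38.5510)
T_A = V + ((C−V)·d_A)·d_A = V + 5.9422·d_A = (-12.3767,-34.5090)
T_B = V + ((C−V)·d_B)·d_B = V + 5.9422·d_B = (-6.8190,-24.6074)
sweep = 180° − θ = 34.3429°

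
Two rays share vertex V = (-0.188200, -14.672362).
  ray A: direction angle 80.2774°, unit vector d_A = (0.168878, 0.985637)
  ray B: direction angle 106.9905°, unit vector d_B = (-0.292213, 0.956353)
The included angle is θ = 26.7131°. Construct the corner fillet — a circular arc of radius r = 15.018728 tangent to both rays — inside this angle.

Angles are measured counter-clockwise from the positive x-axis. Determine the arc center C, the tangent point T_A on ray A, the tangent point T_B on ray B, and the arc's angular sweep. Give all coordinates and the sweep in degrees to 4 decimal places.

center=(-4.3089,50.2102) T_A=(10.4941,47.6739) T_B=(-18.6721,45.8215) sweep=153.2869

bisector direction at 93.6340° = (-0.063382,0.997989)
center distance |VC| = r/sin(θ/2) = 15.018728/sin(13.3566°) = 65.013286
C = V + |VC|·bis = (-4.3089,50.2102)
T_A = V + ((C−V)·d_A)·d_A = V + 63.2548·d_A = (10.4941,47.6739)
T_B = V + ((C−V)·d_B)·d_B = V + 63.2548·d_B = (-18.6721,45.8215)
sweep = 180° − θ = 153.2869°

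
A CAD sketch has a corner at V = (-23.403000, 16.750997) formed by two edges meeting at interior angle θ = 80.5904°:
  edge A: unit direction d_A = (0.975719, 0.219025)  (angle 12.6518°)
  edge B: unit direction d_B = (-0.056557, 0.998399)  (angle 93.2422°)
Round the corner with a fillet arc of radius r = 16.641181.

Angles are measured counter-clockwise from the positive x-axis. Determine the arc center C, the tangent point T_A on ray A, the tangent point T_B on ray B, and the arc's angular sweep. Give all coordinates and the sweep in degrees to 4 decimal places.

center=(-7.8984,37.2867) T_A=(-4.2536,21.0496) T_B=(-24.5130,36.3455) sweep=99.4096

bisector direction at 52.9470° = (0.602554,0.798078)
center distance |VC| = r/sin(θ/2) = 16.641181/sin(40.2952°) = 25.731429
C = V + |VC|·bis = (-7.8984,37.2867)
T_A = V + ((C−V)·d_A)·d_A = V + 19.6259·d_A = (-4.2536,21.0496)
T_B = V + ((C−V)·d_B)·d_B = V + 19.6259·d_B = (-24.5130,36.3455)
sweep = 180° − θ = 99.4096°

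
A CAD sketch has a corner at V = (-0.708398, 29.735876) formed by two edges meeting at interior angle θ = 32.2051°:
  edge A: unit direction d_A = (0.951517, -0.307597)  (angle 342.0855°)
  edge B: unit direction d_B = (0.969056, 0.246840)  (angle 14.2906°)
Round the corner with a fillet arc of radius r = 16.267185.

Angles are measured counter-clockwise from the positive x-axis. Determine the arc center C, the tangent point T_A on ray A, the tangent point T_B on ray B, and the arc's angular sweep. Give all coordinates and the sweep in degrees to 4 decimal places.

center=(57.9129,27.8814) T_A=(52.9092,12.4029) T_B=(53.8975,43.6452) sweep=147.7949

bisector direction at 358.1881° = (0.999500,-0.031619)
center distance |VC| = r/sin(θ/2) = 16.267185/sin(16.1026°) = 58.650623
C = V + |VC|·bis = (57.9129,27.8814)
T_A = V + ((C−V)·d_A)·d_A = V + 56.3496·d_A = (52.9092,12.4029)
T_B = V + ((C−V)·d_B)·d_B = V + 56.3496·d_B = (53.8975,43.6452)
sweep = 180° − θ = 147.7949°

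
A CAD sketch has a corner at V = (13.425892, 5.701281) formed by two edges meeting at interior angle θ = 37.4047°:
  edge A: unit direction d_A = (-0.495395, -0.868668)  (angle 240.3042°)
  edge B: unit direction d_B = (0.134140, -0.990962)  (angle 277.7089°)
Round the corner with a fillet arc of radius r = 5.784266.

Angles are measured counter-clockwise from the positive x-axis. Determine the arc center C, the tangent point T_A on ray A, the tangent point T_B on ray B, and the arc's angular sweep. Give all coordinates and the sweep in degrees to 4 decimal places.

center=(9.9859,-12.0068) T_A=(4.9613,-9.1413) T_B=(15.7179,-11.2309) sweep=142.5953

bisector direction at 259.0066° = (-0.190697,-0.981649)
center distance |VC| = r/sin(θ/2) = 5.784266/sin(18.7023°) = 18.039086
C = V + |VC|·bis = (9.9859,-12.0068)
T_A = V + ((C−V)·d_A)·d_A = V + 17.0866·d_A = (4.9613,-9.1413)
T_B = V + ((C−V)·d_B)·d_B = V + 17.0866·d_B = (15.7179,-11.2309)
sweep = 180° − θ = 142.5953°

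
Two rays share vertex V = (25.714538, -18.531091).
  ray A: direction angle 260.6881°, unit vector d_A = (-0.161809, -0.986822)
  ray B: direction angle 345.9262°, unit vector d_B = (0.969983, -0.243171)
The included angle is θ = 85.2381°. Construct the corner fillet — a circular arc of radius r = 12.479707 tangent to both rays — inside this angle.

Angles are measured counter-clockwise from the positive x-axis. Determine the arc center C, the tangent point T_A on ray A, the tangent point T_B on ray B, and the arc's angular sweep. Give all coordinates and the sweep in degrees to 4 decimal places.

center=(35.8353,-33.9342) T_A=(23.5200,-31.9149) T_B=(38.8700,-21.8291) sweep=94.7619

bisector direction at 303.3072° = (0.549127,-0.835739)
center distance |VC| = r/sin(θ/2) = 12.479707/sin(42.6191°) = 18.430551
C = V + |VC|·bis = (35.8353,-33.9342)
T_A = V + ((C−V)·d_A)·d_A = V + 13.5625·d_A = (23.5200,-31.9149)
T_B = V + ((C−V)·d_B)·d_B = V + 13.5625·d_B = (38.8700,-21.8291)
sweep = 180° − θ = 94.7619°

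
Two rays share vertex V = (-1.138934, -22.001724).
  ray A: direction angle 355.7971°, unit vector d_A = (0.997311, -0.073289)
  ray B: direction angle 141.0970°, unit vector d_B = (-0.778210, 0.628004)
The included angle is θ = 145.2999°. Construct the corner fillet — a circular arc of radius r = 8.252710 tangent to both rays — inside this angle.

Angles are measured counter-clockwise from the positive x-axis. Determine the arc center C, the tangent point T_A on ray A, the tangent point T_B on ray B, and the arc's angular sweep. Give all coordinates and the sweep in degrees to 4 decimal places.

center=(2.0373,-13.9602) T_A=(1.4325,-22.1907) T_B=(-3.1454,-20.3825) sweep=34.7001

bisector direction at 68.4470° = (0.367361,0.930078)
center distance |VC| = r/sin(θ/2) = 8.252710/sin(72.6500°) = 8.646102
C = V + |VC|·bis = (2.0373,-13.9602)
T_A = V + ((C−V)·d_A)·d_A = V + 2.5783·d_A = (1.4325,-22.1907)
T_B = V + ((C−V)·d_B)·d_B = V + 2.5783·d_B = (-3.1454,-20.3825)
sweep = 180° − θ = 34.7001°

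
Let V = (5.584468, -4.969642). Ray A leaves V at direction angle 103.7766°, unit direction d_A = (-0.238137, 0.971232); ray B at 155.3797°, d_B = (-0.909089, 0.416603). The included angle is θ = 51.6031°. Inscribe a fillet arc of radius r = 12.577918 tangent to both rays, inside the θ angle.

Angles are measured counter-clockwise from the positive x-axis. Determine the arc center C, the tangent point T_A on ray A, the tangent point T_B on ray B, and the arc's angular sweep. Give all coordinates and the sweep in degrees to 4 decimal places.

center=(-12.8272,17.3035) T_A=(-0.6111,20.2988) T_B=(-18.0672,5.8691) sweep=128.3969

bisector direction at 129.5781° = (-0.637130,0.770756)
center distance |VC| = r/sin(θ/2) = 12.577918/sin(25.8015°) = 28.897784
C = V + |VC|·bis = (-12.8272,17.3035)
T_A = V + ((C−V)·d_A)·d_A = V + 26.0169·d_A = (-0.6111,20.2988)
T_B = V + ((C−V)·d_B)·d_B = V + 26.0169·d_B = (-18.0672,5.8691)
sweep = 180° − θ = 128.3969°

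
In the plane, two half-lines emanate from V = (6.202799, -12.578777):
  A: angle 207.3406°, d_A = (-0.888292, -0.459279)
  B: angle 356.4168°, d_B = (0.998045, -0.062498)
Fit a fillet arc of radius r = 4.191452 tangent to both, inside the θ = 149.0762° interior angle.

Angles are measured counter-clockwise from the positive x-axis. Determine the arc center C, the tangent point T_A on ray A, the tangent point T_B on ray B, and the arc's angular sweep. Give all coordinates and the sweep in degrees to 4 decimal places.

center=(7.0980,-16.8345) T_A=(5.1729,-13.1113) T_B=(7.3599,-12.6512) sweep=30.9238

bisector direction at 281.8787° = (0.205840,-0.978586)
center distance |VC| = r/sin(θ/2) = 4.191452/sin(74.5381°) = 4.348846
C = V + |VC|·bis = (7.0980,-16.8345)
T_A = V + ((C−V)·d_A)·d_A = V + 1.1594·d_A = (5.1729,-13.1113)
T_B = V + ((C−V)·d_B)·d_B = V + 1.1594·d_B = (7.3599,-12.6512)
sweep = 180° − θ = 30.9238°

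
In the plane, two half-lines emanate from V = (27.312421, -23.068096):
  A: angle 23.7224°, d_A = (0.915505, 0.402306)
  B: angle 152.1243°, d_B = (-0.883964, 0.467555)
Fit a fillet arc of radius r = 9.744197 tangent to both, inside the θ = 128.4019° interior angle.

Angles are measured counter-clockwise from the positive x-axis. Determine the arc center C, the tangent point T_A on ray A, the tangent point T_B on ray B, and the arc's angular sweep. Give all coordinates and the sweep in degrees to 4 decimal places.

center=(27.7046,-12.2522) T_A=(31.6248,-21.1731) T_B=(23.1487,-20.8658) sweep=51.5981

bisector direction at 87.9233° = (0.036236,0.999343)
center distance |VC| = r/sin(θ/2) = 9.744197/sin(64.2010°) = 10.822965
C = V + |VC|·bis = (27.7046,-12.2522)
T_A = V + ((C−V)·d_A)·d_A = V + 4.7103·d_A = (31.6248,-21.1731)
T_B = V + ((C−V)·d_B)·d_B = V + 4.7103·d_B = (23.1487,-20.8658)
sweep = 180° − θ = 51.5981°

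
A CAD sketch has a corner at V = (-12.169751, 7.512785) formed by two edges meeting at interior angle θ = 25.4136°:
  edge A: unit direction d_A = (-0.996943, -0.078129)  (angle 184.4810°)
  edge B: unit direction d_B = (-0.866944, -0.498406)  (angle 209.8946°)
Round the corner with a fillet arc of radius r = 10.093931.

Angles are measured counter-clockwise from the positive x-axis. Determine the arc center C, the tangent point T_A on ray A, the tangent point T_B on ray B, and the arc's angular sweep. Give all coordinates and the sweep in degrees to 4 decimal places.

bisector direction at 197.1878° = (-0.955341,-0.295505)
center distance |VC| = r/sin(θ/2) = 10.093931/sin(12.7068°) = 45.889435
C = V + |VC|·bis = (-56.0098,-6.0478)
T_A = V + ((C−V)·d_A)·d_A = V + 44.7655·d_A = (-56.7984,4.0153)
T_B = V + ((C−V)·d_B)·d_B = V + 44.7655·d_B = (-50.9789,-14.7986)
sweep = 180° − θ = 154.5864°

center=(-56.0098,-6.0478) T_A=(-56.7984,4.0153) T_B=(-50.9789,-14.7986) sweep=154.5864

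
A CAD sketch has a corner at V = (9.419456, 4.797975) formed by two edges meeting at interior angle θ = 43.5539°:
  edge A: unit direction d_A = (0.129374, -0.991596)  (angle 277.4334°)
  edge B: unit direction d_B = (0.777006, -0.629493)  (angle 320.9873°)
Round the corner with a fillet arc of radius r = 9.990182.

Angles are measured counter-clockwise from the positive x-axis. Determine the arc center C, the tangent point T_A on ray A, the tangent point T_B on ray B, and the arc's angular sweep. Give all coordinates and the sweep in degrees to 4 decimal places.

center=(22.5609,-18.7058) T_A=(12.6546,-19.9983) T_B=(28.8496,-10.9434) sweep=136.4461

bisector direction at 299.2104° = (0.488017,-0.872834)
center distance |VC| = r/sin(θ/2) = 9.990182/sin(21.7769°) = 26.928130
C = V + |VC|·bis = (22.5609,-18.7058)
T_A = V + ((C−V)·d_A)·d_A = V + 25.0064·d_A = (12.6546,-19.9983)
T_B = V + ((C−V)·d_B)·d_B = V + 25.0064·d_B = (28.8496,-10.9434)
sweep = 180° − θ = 136.4461°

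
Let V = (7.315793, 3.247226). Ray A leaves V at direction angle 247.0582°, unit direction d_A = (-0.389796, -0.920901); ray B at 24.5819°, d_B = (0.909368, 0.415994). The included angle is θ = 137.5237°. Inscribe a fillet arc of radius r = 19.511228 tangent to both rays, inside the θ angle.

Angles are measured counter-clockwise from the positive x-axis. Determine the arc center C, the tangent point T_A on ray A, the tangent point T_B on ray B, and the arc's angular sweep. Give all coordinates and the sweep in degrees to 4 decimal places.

bisector direction at 315.8200° = (0.717155,-0.696914)
center distance |VC| = r/sin(θ/2) = 19.511228/sin(68.7618°) = 20.932934
C = V + |VC|·bis = (22.3279,-11.3412)
T_A = V + ((C−V)·d_A)·d_A = V + 7.5829·d_A = (4.3600,-3.7358)
T_B = V + ((C−V)·d_B)·d_B = V + 7.5829·d_B = (14.2114,6.4016)
sweep = 180° − θ = 42.4763°

center=(22.3279,-11.3412) T_A=(4.3600,-3.7358) T_B=(14.2114,6.4016) sweep=42.4763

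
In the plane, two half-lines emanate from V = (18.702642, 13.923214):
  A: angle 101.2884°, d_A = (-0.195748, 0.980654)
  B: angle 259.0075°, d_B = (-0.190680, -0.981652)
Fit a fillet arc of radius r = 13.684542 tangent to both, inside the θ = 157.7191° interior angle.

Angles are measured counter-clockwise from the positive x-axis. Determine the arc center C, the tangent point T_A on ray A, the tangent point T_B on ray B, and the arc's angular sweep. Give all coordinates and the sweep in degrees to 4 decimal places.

center=(4.7553,13.8872) T_A=(18.1751,16.5659) T_B=(18.1888,11.2778) sweep=22.2809

bisector direction at 180.1479° = (-0.999997,-0.002582)
center distance |VC| = r/sin(θ/2) = 13.684542/sin(78.8595°) = 13.947359
C = V + |VC|·bis = (4.7553,13.8872)
T_A = V + ((C−V)·d_A)·d_A = V + 2.6948·d_A = (18.1751,16.5659)
T_B = V + ((C−V)·d_B)·d_B = V + 2.6948·d_B = (18.1888,11.2778)
sweep = 180° − θ = 22.2809°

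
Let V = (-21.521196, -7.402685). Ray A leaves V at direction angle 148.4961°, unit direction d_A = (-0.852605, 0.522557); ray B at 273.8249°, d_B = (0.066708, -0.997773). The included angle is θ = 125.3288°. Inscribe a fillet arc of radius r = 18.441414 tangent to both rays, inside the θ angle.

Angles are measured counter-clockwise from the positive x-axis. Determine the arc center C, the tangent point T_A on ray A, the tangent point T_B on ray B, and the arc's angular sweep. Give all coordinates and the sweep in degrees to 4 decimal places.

bisector direction at 211.1605° = (-0.855721,-0.517437)
center distance |VC| = r/sin(θ/2) = 18.441414/sin(62.6644°) = 20.759595
C = V + |VC|·bis = (-39.2856,-18.1445)
T_A = V + ((C−V)·d_A)·d_A = V + 9.5328·d_A = (-29.6489,-2.4212)
T_B = V + ((C−V)·d_B)·d_B = V + 9.5328·d_B = (-20.8853,-16.9143)
sweep = 180° − θ = 54.6712°

center=(-39.2856,-18.1445) T_A=(-29.6489,-2.4212) T_B=(-20.8853,-16.9143) sweep=54.6712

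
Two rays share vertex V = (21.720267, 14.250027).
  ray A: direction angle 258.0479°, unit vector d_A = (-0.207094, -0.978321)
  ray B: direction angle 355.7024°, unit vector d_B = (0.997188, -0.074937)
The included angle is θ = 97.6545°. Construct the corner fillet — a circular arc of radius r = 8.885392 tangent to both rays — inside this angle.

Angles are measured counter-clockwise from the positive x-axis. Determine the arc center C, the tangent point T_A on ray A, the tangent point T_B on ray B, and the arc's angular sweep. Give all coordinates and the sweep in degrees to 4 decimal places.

bisector direction at 306.8752° = (0.600073,-0.799945)
center distance |VC| = r/sin(θ/2) = 8.885392/sin(48.8272°) = 11.804252
C = V + |VC|·bis = (28.8037,4.8073)
T_A = V + ((C−V)·d_A)·d_A = V + 7.7711·d_A = (20.1109,6.6474)
T_B = V + ((C−V)·d_B)·d_B = V + 7.7711·d_B = (29.4695,13.6677)
sweep = 180° − θ = 82.3455°

center=(28.8037,4.8073) T_A=(20.1109,6.6474) T_B=(29.4695,13.6677) sweep=82.3455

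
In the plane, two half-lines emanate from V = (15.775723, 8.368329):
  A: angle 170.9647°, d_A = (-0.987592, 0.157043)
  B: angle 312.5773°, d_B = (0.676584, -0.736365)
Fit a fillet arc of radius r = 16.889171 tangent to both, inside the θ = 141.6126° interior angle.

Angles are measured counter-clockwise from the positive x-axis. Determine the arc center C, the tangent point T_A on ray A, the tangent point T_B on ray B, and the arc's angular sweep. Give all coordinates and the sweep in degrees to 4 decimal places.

center=(7.3170,-7.3880) T_A=(9.9693,9.2916) T_B=(19.7536,4.0390) sweep=38.3874

bisector direction at 241.7710° = (-0.472997,-0.881064)
center distance |VC| = r/sin(θ/2) = 16.889171/sin(70.8063°) = 17.883256
C = V + |VC|·bis = (7.3170,-7.3880)
T_A = V + ((C−V)·d_A)·d_A = V + 5.8793·d_A = (9.9693,9.2916)
T_B = V + ((C−V)·d_B)·d_B = V + 5.8793·d_B = (19.7536,4.0390)
sweep = 180° − θ = 38.3874°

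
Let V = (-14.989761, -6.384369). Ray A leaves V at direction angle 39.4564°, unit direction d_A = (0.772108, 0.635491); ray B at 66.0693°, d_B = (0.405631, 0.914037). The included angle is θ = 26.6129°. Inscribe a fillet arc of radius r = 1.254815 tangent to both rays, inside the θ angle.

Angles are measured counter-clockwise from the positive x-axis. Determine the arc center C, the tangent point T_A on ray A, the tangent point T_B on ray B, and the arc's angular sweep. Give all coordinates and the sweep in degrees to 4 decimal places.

bisector direction at 52.7629° = (0.605115,0.796138)
center distance |VC| = r/sin(θ/2) = 1.254815/sin(13.3064°) = 5.451942
C = V + |VC|·bis = (-11.6907,-2.0439)
T_A = V + ((C−V)·d_A)·d_A = V + 5.3056·d_A = (-10.8933,-3.0127)
T_B = V + ((C−V)·d_B)·d_B = V + 5.3056·d_B = (-12.8377,-1.5349)
sweep = 180° − θ = 153.3871°

center=(-11.6907,-2.0439) T_A=(-10.8933,-3.0127) T_B=(-12.8377,-1.5349) sweep=153.3871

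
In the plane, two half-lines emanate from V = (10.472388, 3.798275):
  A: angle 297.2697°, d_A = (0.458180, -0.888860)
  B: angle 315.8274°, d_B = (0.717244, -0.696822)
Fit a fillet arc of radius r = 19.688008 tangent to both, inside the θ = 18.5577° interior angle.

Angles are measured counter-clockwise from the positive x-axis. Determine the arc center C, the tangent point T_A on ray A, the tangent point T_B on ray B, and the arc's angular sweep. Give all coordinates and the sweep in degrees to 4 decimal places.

center=(83.1858,-94.2944) T_A=(65.6860,-103.3150) T_B=(96.9049,-80.1733) sweep=161.4423

bisector direction at 306.5486° = (0.595504,-0.803353)
center distance |VC| = r/sin(θ/2) = 19.688008/sin(9.2789°) = 122.104106
C = V + |VC|·bis = (83.1858,-94.2944)
T_A = V + ((C−V)·d_A)·d_A = V + 120.5064·d_A = (65.6860,-103.3150)
T_B = V + ((C−V)·d_B)·d_B = V + 120.5064·d_B = (96.9049,-80.1733)
sweep = 180° − θ = 161.4423°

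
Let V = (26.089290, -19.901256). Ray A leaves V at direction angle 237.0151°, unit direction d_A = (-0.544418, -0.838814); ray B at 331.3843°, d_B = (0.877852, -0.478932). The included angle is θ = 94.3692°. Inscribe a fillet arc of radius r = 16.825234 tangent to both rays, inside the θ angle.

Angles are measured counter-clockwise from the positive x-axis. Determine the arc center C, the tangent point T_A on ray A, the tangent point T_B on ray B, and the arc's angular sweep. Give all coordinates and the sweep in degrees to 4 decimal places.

center=(31.7157,-42.1373) T_A=(17.6025,-32.9773) T_B=(39.7739,-27.3672) sweep=85.6308

bisector direction at 284.1997° = (0.245302,-0.969447)
center distance |VC| = r/sin(θ/2) = 16.825234/sin(47.1846°) = 22.936811
C = V + |VC|·bis = (31.7157,-42.1373)
T_A = V + ((C−V)·d_A)·d_A = V + 15.5887·d_A = (17.6025,-32.9773)
T_B = V + ((C−V)·d_B)·d_B = V + 15.5887·d_B = (39.7739,-27.3672)
sweep = 180° − θ = 85.6308°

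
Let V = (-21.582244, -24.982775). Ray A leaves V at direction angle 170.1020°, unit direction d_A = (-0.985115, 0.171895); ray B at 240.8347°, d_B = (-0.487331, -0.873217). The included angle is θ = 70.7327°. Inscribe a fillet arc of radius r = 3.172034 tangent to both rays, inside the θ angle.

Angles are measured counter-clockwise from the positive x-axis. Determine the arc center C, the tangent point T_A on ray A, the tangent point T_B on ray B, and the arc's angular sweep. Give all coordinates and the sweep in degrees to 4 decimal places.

bisector direction at 205.4683° = (-0.902823,-0.430012)
center distance |VC| = r/sin(θ/2) = 3.172034/sin(35.3663°) = 5.480341
C = V + |VC|·bis = (-26.5300,-27.3394)
T_A = V + ((C−V)·d_A)·d_A = V + 4.4690·d_A = (-25.9848,-24.2146)
T_B = V + ((C−V)·d_B)·d_B = V + 4.4690·d_B = (-23.7601,-28.8852)
sweep = 180° − θ = 109.2673°

center=(-26.5300,-27.3394) T_A=(-25.9848,-24.2146) T_B=(-23.7601,-28.8852) sweep=109.2673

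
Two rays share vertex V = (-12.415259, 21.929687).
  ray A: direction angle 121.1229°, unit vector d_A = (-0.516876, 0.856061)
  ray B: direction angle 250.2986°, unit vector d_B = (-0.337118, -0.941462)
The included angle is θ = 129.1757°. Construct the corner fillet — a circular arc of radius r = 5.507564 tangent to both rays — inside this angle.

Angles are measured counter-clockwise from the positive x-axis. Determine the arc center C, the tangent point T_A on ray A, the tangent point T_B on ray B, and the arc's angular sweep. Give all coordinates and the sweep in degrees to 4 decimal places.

center=(-18.4825,21.3229) T_A=(-13.7677,24.1697) T_B=(-13.2974,19.4662) sweep=50.8243

bisector direction at 185.7108° = (-0.995037,-0.099506)
center distance |VC| = r/sin(θ/2) = 5.507564/sin(64.5879°) = 6.097535
C = V + |VC|·bis = (-18.4825,21.3229)
T_A = V + ((C−V)·d_A)·d_A = V + 2.6166·d_A = (-13.7677,24.1697)
T_B = V + ((C−V)·d_B)·d_B = V + 2.6166·d_B = (-13.2974,19.4662)
sweep = 180° − θ = 50.8243°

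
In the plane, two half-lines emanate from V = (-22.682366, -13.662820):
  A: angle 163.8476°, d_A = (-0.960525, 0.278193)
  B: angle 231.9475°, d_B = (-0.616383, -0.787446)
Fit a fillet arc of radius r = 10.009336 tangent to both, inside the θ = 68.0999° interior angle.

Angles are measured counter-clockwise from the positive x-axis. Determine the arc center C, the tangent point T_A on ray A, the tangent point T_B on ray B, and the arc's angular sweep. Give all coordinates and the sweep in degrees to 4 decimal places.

center=(-39.6938,-19.1566) T_A=(-36.9093,-9.5423) T_B=(-31.8120,-25.3261) sweep=111.9001

bisector direction at 197.8976° = (-0.951608,-0.307316)
center distance |VC| = r/sin(θ/2) = 10.009336/sin(34.0500°) = 17.876514
C = V + |VC|·bis = (-39.6938,-19.1566)
T_A = V + ((C−V)·d_A)·d_A = V + 14.8116·d_A = (-36.9093,-9.5423)
T_B = V + ((C−V)·d_B)·d_B = V + 14.8116·d_B = (-31.8120,-25.3261)
sweep = 180° − θ = 111.9001°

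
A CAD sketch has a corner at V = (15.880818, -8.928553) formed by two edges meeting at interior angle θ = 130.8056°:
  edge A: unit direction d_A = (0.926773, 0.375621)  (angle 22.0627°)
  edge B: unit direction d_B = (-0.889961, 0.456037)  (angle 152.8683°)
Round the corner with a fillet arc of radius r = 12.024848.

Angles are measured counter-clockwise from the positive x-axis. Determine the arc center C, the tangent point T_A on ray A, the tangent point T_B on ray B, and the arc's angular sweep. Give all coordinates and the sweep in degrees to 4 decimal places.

bisector direction at 87.4655° = (0.044221,0.999022)
center distance |VC| = r/sin(θ/2) = 12.024848/sin(65.4028°) = 13.224925
C = V + |VC|·bis = (16.4656,4.2834)
T_A = V + ((C−V)·d_A)·d_A = V + 5.5047·d_A = (20.9824,-6.8609)
T_B = V + ((C−V)·d_B)·d_B = V + 5.5047·d_B = (10.9819,-6.4182)
sweep = 180° − θ = 49.1944°

center=(16.4656,4.2834) T_A=(20.9824,-6.8609) T_B=(10.9819,-6.4182) sweep=49.1944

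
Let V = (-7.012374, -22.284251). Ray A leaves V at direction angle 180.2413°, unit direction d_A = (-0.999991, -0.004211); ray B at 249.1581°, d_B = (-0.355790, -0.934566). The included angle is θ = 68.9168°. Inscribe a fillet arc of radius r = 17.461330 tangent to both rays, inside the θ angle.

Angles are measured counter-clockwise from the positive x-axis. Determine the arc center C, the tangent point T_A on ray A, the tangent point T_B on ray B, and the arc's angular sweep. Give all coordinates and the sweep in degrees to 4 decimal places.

bisector direction at 214.6997° = (-0.822147,-0.569275)
center distance |VC| = r/sin(θ/2) = 17.461330/sin(34.4584°) = 30.860890
C = V + |VC|·bis = (-32.3846,-39.8526)
T_A = V + ((C−V)·d_A)·d_A = V + 25.4460·d_A = (-32.4581,-22.3914)
T_B = V + ((C−V)·d_B)·d_B = V + 25.4460·d_B = (-16.0658,-46.0652)
sweep = 180° − θ = 111.0832°

center=(-32.3846,-39.8526) T_A=(-32.4581,-22.3914) T_B=(-16.0658,-46.0652) sweep=111.0832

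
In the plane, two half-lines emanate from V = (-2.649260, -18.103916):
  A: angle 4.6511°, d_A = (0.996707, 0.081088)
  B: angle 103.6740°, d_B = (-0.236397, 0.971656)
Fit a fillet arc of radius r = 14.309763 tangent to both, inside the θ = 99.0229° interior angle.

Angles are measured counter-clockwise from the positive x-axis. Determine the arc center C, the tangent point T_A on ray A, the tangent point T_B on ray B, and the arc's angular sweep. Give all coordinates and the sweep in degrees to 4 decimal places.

bisector direction at 54.1626° = (0.585488,0.810681)
center distance |VC| = r/sin(θ/2) = 14.309763/sin(49.5115°) = 18.815372
C = V + |VC|·bis = (8.3669,-2.8506)
T_A = V + ((C−V)·d_A)·d_A = V + 12.2167·d_A = (9.5273,-17.1133)
T_B = V + ((C−V)·d_B)·d_B = V + 12.2167·d_B = (-5.5373,-6.2334)
sweep = 180° − θ = 80.9771°

center=(8.3669,-2.8506) T_A=(9.5273,-17.1133) T_B=(-5.5373,-6.2334) sweep=80.9771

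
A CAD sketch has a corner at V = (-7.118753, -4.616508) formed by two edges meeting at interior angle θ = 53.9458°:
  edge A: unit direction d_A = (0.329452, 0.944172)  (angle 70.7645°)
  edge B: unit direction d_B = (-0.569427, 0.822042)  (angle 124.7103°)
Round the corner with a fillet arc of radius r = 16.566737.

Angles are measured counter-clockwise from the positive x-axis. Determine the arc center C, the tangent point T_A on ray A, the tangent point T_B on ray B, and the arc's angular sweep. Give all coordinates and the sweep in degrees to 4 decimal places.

center=(-12.0363,31.5762) T_A=(3.6056,26.1183) T_B=(-25.6548,22.1427) sweep=126.0542

bisector direction at 97.7374° = (-0.134633,0.990896)
center distance |VC| = r/sin(θ/2) = 16.566737/sin(26.9729°) = 36.525284
C = V + |VC|·bis = (-12.0363,31.5762)
T_A = V + ((C−V)·d_A)·d_A = V + 32.5521·d_A = (3.6056,26.1183)
T_B = V + ((C−V)·d_B)·d_B = V + 32.5521·d_B = (-25.6548,22.1427)
sweep = 180° − θ = 126.0542°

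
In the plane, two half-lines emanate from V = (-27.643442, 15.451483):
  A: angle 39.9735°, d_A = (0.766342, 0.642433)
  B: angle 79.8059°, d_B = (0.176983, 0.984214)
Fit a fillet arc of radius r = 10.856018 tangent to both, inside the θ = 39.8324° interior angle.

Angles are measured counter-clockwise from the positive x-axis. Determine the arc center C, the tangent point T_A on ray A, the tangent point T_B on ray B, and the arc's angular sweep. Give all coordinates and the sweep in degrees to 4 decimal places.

center=(-11.6559,43.0201) T_A=(-4.6816,34.7007) T_B=(-22.3405,44.9414) sweep=140.1676

bisector direction at 59.8897° = (0.501666,0.865061)
center distance |VC| = r/sin(θ/2) = 10.856018/sin(19.9162°) = 31.868970
C = V + |VC|·bis = (-11.6559,43.0201)
T_A = V + ((C−V)·d_A)·d_A = V + 29.9629·d_A = (-4.6816,34.7007)
T_B = V + ((C−V)·d_B)·d_B = V + 29.9629·d_B = (-22.3405,44.9414)
sweep = 180° − θ = 140.1676°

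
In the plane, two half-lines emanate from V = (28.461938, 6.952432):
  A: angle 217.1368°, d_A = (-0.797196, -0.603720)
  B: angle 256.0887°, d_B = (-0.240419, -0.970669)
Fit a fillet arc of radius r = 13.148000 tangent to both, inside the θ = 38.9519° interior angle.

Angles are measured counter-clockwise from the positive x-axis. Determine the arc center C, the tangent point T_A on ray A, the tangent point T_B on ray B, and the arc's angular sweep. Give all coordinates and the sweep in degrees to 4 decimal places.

bisector direction at 236.6128° = (-0.550295,-0.834970)
center distance |VC| = r/sin(θ/2) = 13.148000/sin(19.4760°) = 39.434793
C = V + |VC|·bis = (6.7612,-25.9745)
T_A = V + ((C−V)·d_A)·d_A = V + 37.1784·d_A = (-1.1765,-15.4929)
T_B = V + ((C−V)·d_B)·d_B = V + 37.1784·d_B = (19.5235,-29.1355)
sweep = 180° − θ = 141.0481°

center=(6.7612,-25.9745) T_A=(-1.1765,-15.4929) T_B=(19.5235,-29.1355) sweep=141.0481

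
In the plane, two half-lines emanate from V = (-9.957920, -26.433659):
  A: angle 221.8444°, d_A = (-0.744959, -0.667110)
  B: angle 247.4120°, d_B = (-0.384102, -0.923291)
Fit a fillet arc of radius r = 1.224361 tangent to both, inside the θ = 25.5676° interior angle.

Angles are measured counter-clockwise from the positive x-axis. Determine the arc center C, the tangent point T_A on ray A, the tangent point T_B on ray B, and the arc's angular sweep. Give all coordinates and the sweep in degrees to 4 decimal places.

bisector direction at 234.6282° = (-0.578880,-0.815413)
center distance |VC| = r/sin(θ/2) = 1.224361/sin(12.7838°) = 5.533266
C = V + |VC|·bis = (-13.1610,-30.9456)
T_A = V + ((C−V)·d_A)·d_A = V + 5.3961·d_A = (-13.9778,-30.0335)
T_B = V + ((C−V)·d_B)·d_B = V + 5.3961·d_B = (-12.0306,-31.4158)
sweep = 180° − θ = 154.4324°

center=(-13.1610,-30.9456) T_A=(-13.9778,-30.0335) T_B=(-12.0306,-31.4158) sweep=154.4324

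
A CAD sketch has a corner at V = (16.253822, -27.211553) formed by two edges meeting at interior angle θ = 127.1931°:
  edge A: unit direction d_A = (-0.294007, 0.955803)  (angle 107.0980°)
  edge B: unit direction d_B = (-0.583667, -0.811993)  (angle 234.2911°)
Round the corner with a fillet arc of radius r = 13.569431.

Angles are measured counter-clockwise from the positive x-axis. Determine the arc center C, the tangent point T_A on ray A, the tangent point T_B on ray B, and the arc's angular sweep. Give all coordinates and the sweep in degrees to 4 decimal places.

center=(1.3034,-24.7619) T_A=(14.2731,-20.7724) T_B=(12.3217,-32.6819) sweep=52.8069

bisector direction at 170.6945° = (-0.986840,0.161698)
center distance |VC| = r/sin(θ/2) = 13.569431/sin(63.5966°) = 15.149781
C = V + |VC|·bis = (1.3034,-24.7619)
T_A = V + ((C−V)·d_A)·d_A = V + 6.7369·d_A = (14.2731,-20.7724)
T_B = V + ((C−V)·d_B)·d_B = V + 6.7369·d_B = (12.3217,-32.6819)
sweep = 180° − θ = 52.8069°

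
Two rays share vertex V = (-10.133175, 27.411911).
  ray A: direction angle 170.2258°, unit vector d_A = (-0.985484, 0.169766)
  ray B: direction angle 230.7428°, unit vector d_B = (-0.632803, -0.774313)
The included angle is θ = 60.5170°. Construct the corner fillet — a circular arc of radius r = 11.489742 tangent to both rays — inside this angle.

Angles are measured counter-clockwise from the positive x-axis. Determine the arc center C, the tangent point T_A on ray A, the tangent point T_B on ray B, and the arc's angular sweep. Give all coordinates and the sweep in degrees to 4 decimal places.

bisector direction at 200.4843° = (-0.936768,-0.349951)
center distance |VC| = r/sin(θ/2) = 11.489742/sin(30.2585°) = 22.801535
C = V + |VC|·bis = (-31.4929,19.4325)
T_A = V + ((C−V)·d_A)·d_A = V + 19.6951·d_A = (-29.5424,30.7555)
T_B = V + ((C−V)·d_B)·d_B = V + 19.6951·d_B = (-22.5963,12.1618)
sweep = 180° − θ = 119.4830°

center=(-31.4929,19.4325) T_A=(-29.5424,30.7555) T_B=(-22.5963,12.1618) sweep=119.4830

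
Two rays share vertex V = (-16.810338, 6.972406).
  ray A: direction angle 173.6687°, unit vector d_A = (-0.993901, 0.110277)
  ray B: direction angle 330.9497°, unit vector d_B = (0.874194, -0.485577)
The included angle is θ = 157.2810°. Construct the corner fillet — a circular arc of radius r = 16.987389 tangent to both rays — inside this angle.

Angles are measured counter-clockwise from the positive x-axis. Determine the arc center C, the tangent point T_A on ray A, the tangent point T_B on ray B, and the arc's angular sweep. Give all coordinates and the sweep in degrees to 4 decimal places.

bisector direction at 252.3092° = (-0.303880,-0.952710)
center distance |VC| = r/sin(θ/2) = 16.987389/sin(78.6405°) = 17.326810
C = V + |VC|·bis = (-22.0756,-9.5350)
T_A = V + ((C−V)·d_A)·d_A = V + 3.4128·d_A = (-20.2023,7.3488)
T_B = V + ((C−V)·d_B)·d_B = V + 3.4128·d_B = (-13.8269,5.3152)
sweep = 180° − θ = 22.7190°

center=(-22.0756,-9.5350) T_A=(-20.2023,7.3488) T_B=(-13.8269,5.3152) sweep=22.7190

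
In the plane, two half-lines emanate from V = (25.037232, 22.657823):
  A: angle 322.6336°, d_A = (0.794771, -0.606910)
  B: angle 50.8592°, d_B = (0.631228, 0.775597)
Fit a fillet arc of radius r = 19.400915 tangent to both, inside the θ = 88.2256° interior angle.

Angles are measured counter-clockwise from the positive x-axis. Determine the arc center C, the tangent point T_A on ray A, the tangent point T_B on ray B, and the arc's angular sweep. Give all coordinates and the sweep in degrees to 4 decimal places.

center=(52.7162,25.9321) T_A=(40.9416,10.5128) T_B=(37.6689,38.1785) sweep=91.7744

bisector direction at 6.7464° = (0.993076,0.117475)
center distance |VC| = r/sin(θ/2) = 19.400915/sin(44.1128°) = 27.871946
C = V + |VC|·bis = (52.7162,25.9321)
T_A = V + ((C−V)·d_A)·d_A = V + 20.0112·d_A = (40.9416,10.5128)
T_B = V + ((C−V)·d_B)·d_B = V + 20.0112·d_B = (37.6689,38.1785)
sweep = 180° − θ = 91.7744°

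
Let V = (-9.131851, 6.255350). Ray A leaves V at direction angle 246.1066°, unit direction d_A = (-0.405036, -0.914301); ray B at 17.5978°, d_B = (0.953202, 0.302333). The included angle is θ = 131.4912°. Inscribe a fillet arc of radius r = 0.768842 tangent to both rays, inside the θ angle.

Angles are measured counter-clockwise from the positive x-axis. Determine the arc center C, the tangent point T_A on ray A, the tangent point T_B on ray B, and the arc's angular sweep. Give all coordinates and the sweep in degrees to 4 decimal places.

bisector direction at 311.8522° = (0.667211,-0.744868)
center distance |VC| = r/sin(θ/2) = 0.768842/sin(65.7456°) = 0.843278
C = V + |VC|·bis = (-8.5692,5.6272)
T_A = V + ((C−V)·d_A)·d_A = V + 0.3464·d_A = (-9.2722,5.9386)
T_B = V + ((C−V)·d_B)·d_B = V + 0.3464·d_B = (-8.8017,6.3601)
sweep = 180° − θ = 48.5088°

center=(-8.5692,5.6272) T_A=(-9.2722,5.9386) T_B=(-8.8017,6.3601) sweep=48.5088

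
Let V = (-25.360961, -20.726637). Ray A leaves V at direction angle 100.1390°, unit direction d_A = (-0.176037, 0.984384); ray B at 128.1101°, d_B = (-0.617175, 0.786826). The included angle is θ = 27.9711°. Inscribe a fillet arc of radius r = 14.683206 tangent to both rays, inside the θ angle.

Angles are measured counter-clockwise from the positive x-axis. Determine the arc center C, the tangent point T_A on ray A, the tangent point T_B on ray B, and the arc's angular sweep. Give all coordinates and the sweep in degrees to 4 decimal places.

bisector direction at 114.1245° = (-0.408722,0.912659)
center distance |VC| = r/sin(θ/2) = 14.683206/sin(13.9855°) = 60.755451
C = V + |VC|·bis = (-50.1930,34.7224)
T_A = V + ((C−V)·d_A)·d_A = V + 58.9545·d_A = (-35.7391,37.3072)
T_B = V + ((C−V)·d_B)·d_B = V + 58.9545·d_B = (-61.7462,25.6603)
sweep = 180° − θ = 152.0289°

center=(-50.1930,34.7224) T_A=(-35.7391,37.3072) T_B=(-61.7462,25.6603) sweep=152.0289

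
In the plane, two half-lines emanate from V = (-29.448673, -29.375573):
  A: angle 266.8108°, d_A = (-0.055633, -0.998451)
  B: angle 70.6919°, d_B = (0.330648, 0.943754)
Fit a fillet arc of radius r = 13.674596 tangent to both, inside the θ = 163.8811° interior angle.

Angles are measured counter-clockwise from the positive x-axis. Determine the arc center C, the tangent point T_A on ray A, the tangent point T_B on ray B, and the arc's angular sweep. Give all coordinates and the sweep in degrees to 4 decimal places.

center=(-15.9030,-32.0696) T_A=(-29.5564,-31.3089) T_B=(-28.8084,-27.5482) sweep=16.1189

bisector direction at 348.7514° = (0.980790,-0.195067)
center distance |VC| = r/sin(θ/2) = 13.674596/sin(81.9406°) = 13.811006
C = V + |VC|·bis = (-15.9030,-32.0696)
T_A = V + ((C−V)·d_A)·d_A = V + 1.9363·d_A = (-29.5564,-31.3089)
T_B = V + ((C−V)·d_B)·d_B = V + 1.9363·d_B = (-28.8084,-27.5482)
sweep = 180° − θ = 16.1189°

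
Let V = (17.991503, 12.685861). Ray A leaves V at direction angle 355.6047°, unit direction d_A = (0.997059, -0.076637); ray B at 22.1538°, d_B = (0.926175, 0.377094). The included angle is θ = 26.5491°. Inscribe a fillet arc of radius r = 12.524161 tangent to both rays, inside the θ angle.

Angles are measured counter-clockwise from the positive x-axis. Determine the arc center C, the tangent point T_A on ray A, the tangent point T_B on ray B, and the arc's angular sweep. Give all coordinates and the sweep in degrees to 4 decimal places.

center=(71.8814,21.1048) T_A=(70.9216,8.6175) T_B=(67.1587,32.7044) sweep=153.4509

bisector direction at 8.8793° = (0.988016,0.154353)
center distance |VC| = r/sin(θ/2) = 12.524161/sin(13.2745°) = 54.543596
C = V + |VC|·bis = (71.8814,21.1048)
T_A = V + ((C−V)·d_A)·d_A = V + 53.0862·d_A = (70.9216,8.6175)
T_B = V + ((C−V)·d_B)·d_B = V + 53.0862·d_B = (67.1587,32.7044)
sweep = 180° − θ = 153.4509°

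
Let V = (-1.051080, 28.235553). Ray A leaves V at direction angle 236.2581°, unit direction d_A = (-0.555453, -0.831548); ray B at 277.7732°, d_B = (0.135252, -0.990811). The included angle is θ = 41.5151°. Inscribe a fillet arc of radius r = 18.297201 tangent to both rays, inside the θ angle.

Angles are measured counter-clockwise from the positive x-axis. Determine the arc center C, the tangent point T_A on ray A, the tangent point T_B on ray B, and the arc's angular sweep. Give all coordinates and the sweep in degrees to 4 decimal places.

bisector direction at 257.0157° = (-0.224685,-0.974431)
center distance |VC| = r/sin(θ/2) = 18.297201/sin(20.7575°) = 51.626594
C = V + |VC|·bis = (-12.6508,-22.0710)
T_A = V + ((C−V)·d_A)·d_A = V + 48.2754·d_A = (-27.8658,-11.9078)
T_B = V + ((C−V)·d_B)·d_B = V + 48.2754·d_B = (5.4783,-19.5963)
sweep = 180° − θ = 138.4849°

center=(-12.6508,-22.0710) T_A=(-27.8658,-11.9078) T_B=(5.4783,-19.5963) sweep=138.4849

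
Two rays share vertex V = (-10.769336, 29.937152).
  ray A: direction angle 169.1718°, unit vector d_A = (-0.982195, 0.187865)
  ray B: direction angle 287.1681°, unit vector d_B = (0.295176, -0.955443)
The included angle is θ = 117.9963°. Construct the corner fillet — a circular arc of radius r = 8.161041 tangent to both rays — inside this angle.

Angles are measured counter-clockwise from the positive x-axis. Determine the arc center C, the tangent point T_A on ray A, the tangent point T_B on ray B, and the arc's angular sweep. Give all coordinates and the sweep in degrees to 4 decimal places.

center=(-17.1192,22.8427) T_A=(-15.5860,30.8584) T_B=(-9.3218,25.2517) sweep=62.0037

bisector direction at 228.1700° = (-0.666923,-0.745126)
center distance |VC| = r/sin(θ/2) = 8.161041/sin(58.9982°) = 9.521128
C = V + |VC|·bis = (-17.1192,22.8427)
T_A = V + ((C−V)·d_A)·d_A = V + 4.9040·d_A = (-15.5860,30.8584)
T_B = V + ((C−V)·d_B)·d_B = V + 4.9040·d_B = (-9.3218,25.2517)
sweep = 180° − θ = 62.0037°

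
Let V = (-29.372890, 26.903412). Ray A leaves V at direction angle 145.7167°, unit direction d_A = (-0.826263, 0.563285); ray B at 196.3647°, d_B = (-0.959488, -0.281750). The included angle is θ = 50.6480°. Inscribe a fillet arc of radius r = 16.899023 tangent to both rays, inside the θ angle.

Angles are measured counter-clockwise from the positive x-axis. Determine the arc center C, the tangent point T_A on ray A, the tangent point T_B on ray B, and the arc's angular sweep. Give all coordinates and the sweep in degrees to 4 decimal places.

bisector direction at 171.0407° = (-0.987799,0.155733)
center distance |VC| = r/sin(θ/2) = 16.899023/sin(25.3240°) = 39.508019
C = V + |VC|·bis = (-68.3989,33.0561)
T_A = V + ((C−V)·d_A)·d_A = V + 35.7114·d_A = (-58.8799,47.0191)
T_B = V + ((C−V)·d_B)·d_B = V + 35.7114·d_B = (-63.6376,16.8417)
sweep = 180° − θ = 129.3520°

center=(-68.3989,33.0561) T_A=(-58.8799,47.0191) T_B=(-63.6376,16.8417) sweep=129.3520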